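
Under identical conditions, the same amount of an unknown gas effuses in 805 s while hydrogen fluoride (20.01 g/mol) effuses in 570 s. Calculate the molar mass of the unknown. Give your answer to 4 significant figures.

Using Graham's law: t_X/t_HF = √(M_X/M_HF).
805/570 = 1.412 = √(M_X/20.01)
M_X = 20.01 × 1.412² = 20.01 × 1.995 = 39.91 g/mol

39.91 g/mol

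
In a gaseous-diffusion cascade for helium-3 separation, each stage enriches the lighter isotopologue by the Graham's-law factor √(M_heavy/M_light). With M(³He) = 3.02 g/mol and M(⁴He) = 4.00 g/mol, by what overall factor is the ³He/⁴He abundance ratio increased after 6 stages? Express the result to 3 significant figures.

2.32

Each stage multiplies the ratio by α = √(4.00/3.02), so after 6 stages the overall factor is α^6 = (4.00/3.02)^(6/2).
= 1.32450^3 = 2.32.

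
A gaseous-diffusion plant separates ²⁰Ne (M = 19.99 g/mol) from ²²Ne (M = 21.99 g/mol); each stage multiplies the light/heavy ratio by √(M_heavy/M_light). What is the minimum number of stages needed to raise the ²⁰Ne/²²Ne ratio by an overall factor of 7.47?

43

With α = √(21.99/19.99) per stage, ln α = ½ ln(1.10005) = 0.04768.
Need α^N ≥ 7.47 ⇒ N ≥ ln(7.47) / ln α = 2.011 / 0.04768 = 42.18.
So at least 43 stages are needed.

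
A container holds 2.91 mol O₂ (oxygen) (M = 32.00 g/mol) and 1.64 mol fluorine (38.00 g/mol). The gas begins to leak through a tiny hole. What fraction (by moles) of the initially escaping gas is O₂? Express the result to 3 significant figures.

0.659

The effusion rate of species i is ∝ p_i/√M_i ∝ n_i/√M_i.
Mole fraction of O₂ in the effusate = (n_O₂/√M_O₂) / (n_O₂/√M_O₂ + n_F₂/√M_F₂)
= (2.91/√32.00) / (2.91/√32.00 + 1.64/√38.00) = 0.5144/(0.5144 + 0.2660) = 0.659.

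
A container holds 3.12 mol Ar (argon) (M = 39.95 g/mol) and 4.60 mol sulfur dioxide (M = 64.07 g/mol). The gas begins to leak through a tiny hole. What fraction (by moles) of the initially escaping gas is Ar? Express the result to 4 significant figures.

Effusion rate of each component ∝ n_i/√M_i (partial pressure × 1/√M).
x_Ar(eff) = (n_Ar/√M_Ar) / (n_Ar/√M_Ar + n_SO₂/√M_SO₂)
= (3.12/√39.95) / (3.12/√39.95 + 4.60/√64.07) = 0.4936/(0.4936 + 0.5747) = 0.4621.

0.4621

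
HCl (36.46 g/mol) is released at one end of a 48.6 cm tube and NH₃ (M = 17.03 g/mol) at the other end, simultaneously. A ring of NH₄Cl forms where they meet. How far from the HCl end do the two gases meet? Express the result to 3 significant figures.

19.7 cm

Graham's law gives d_HCl/d_NH₃ = rate_HCl/rate_NH₃ = √(M_NH₃/M_HCl) = √(17.03/36.46) = 0.6834.
With d_HCl + d_NH₃ = 48.6 cm, d_NH₃ = 48.6/(1 + 0.6834) = 28.87 cm.
d_HCl = 48.6 − 28.87 = 19.7 cm.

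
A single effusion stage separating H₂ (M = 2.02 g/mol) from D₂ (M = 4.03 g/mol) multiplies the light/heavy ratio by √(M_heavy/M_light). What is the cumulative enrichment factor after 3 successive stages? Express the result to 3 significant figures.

Overall factor = α^3 with α = √(4.03/2.02), i.e. (4.03/2.02)^(3/2).
= 1.99505^(3/2) = 2.82.

2.82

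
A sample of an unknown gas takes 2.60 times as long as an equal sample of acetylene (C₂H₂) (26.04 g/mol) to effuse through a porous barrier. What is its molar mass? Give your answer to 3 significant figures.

Graham's law gives t_X/t_C₂H₂ = √(M_X/M_C₂H₂).
2.60 = √(M_X/26.04)
M_X = 26.04 × 2.60² = 26.04 × 6.760 = 176 g/mol

176 g/mol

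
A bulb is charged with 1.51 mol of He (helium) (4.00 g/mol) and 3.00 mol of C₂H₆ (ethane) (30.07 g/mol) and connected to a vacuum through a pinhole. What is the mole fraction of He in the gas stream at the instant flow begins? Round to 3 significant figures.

0.580

Rate_i ∝ x_i/√M_i (Graham's law weighted by mole fraction), so the effusate composition follows n_i/√M_i.
x_He(eff) = (n_He/√M_He) / (n_He/√M_He + n_C₂H₆/√M_C₂H₆)
= (1.51/√4.00) / (1.51/√4.00 + 3.00/√30.07) = 0.7550/(0.7550 + 0.5471) = 0.580.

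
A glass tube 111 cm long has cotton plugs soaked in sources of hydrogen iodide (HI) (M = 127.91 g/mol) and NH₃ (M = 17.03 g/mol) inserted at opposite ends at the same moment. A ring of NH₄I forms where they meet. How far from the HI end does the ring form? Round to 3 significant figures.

Distances travelled in equal time are proportional to diffusion rates, so d_HI/d_NH₃ = √(M_NH₃/M_HI) = √(17.03/127.91) = 0.3649.
With d_HI + d_NH₃ = 111 cm, d_NH₃ = 111/(1 + 0.3649) = 81.33 cm.
d_HI = 111 − 81.33 = 29.7 cm.

29.7 cm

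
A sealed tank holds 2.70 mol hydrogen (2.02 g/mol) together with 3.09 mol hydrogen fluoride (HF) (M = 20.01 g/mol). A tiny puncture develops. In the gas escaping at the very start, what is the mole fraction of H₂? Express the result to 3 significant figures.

0.733

The effusion rate of species i is ∝ p_i/√M_i ∝ n_i/√M_i.
So x_H₂ in the escaping gas = (n_H₂/√M_H₂) / Σ(n_i/√M_i)
= (2.70/√2.02) / (2.70/√2.02 + 3.09/√20.01) = 1.900/(1.900 + 0.6908) = 0.733.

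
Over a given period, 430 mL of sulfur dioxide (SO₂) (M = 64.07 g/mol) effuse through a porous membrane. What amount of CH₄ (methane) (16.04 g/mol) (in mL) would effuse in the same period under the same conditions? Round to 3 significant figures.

Since effusion rate ∝ 1/√M, rate_CH₄/rate_SO₂ = √(M_SO₂/M_CH₄) = √(64.07/16.04) = √3.994 = 1.999.
So the volume for CH₄ is 430 × 1.999 = 859 mL.

859 mL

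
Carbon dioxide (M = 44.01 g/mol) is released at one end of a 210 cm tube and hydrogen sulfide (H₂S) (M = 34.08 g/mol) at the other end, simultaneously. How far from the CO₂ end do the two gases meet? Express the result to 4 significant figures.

98.30 cm

Distances travelled in equal time are proportional to diffusion rates, so d_CO₂/d_H₂S = √(M_H₂S/M_CO₂) = √(34.08/44.01) = 0.8800.
With d_CO₂ + d_H₂S = 210 cm, d_H₂S = 210/(1 + 0.8800) = 111.7 cm.
d_CO₂ = 210 − 111.7 = 98.30 cm.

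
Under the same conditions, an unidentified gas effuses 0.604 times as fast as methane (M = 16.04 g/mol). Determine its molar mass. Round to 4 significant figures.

43.97 g/mol

Using Graham's law: rate_X/rate_CH₄ = √(M_CH₄/M_X).
0.604 = √(16.04/M_X)
M_X = 16.04 / 0.604² = 16.04 / 0.3648 = 43.97 g/mol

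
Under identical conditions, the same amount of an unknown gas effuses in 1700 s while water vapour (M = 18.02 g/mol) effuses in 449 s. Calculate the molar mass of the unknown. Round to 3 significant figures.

258 g/mol

Graham's law gives t_X/t_H₂O = √(M_X/M_H₂O).
1700/449 = 3.786 = √(M_X/18.02)
M_X = 18.02 × 3.786² = 18.02 × 14.34 = 258 g/mol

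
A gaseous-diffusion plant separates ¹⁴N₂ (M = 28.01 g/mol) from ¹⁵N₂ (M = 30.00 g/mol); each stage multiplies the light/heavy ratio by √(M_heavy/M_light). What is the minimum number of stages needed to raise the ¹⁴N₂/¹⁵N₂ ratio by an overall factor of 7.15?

With α = √(30.00/28.01) per stage, ln α = ½ ln(1.07105) = 0.03432.
Need α^N ≥ 7.15 ⇒ N ≥ ln(7.15) / ln α = 1.967 / 0.03432 = 57.32.
Rounding up, N = 58 stages.

58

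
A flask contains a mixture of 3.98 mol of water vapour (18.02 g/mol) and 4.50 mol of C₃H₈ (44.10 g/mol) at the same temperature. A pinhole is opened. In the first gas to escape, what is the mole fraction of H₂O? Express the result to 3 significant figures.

The effusion rate of species i is ∝ p_i/√M_i ∝ n_i/√M_i.
Mole fraction of H₂O in the effusate = (n_H₂O/√M_H₂O) / (n_H₂O/√M_H₂O + n_C₃H₈/√M_C₃H₈)
= (3.98/√18.02) / (3.98/√18.02 + 4.50/√44.10) = 0.9376/(0.9376 + 0.6776) = 0.580.

0.580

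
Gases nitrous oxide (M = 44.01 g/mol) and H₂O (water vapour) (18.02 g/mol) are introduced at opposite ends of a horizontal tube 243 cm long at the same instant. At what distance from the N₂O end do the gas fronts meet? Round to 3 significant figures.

Graham's law gives d_N₂O/d_H₂O = rate_N₂O/rate_H₂O = √(M_H₂O/M_N₂O) = √(18.02/44.01) = 0.6399.
With d_N₂O + d_H₂O = 243 cm, d_H₂O = 243/(1 + 0.6399) = 148.2 cm.
d_N₂O = 243 − 148.2 = 94.8 cm.

94.8 cm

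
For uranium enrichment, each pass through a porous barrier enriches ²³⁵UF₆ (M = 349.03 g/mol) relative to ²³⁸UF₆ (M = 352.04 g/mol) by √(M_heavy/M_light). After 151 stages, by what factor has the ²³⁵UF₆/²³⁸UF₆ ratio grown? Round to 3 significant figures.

Overall factor = α^151 with α = √(352.04/349.03), i.e. (352.04/349.03)^(151/2).
= 1.00862^(151/2) = 1.91.

1.91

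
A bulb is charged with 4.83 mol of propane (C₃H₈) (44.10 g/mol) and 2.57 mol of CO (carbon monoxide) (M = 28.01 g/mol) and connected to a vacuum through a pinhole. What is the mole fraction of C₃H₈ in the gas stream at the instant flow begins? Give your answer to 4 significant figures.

Each component's effusion rate ∝ (its partial pressure)·(1/√M) ∝ n_i/√M_i.
x_C₃H₈(eff) = (n_C₃H₈/√M_C₃H₈) / (n_C₃H₈/√M_C₃H₈ + n_CO/√M_CO)
= (4.83/√44.10) / (4.83/√44.10 + 2.57/√28.01) = 0.7273/(0.7273 + 0.4856) = 0.5996.

0.5996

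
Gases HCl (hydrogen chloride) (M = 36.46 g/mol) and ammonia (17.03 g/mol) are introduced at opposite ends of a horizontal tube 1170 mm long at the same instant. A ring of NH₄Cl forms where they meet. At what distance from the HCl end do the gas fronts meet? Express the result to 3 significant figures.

Graham's law gives d_HCl/d_NH₃ = rate_HCl/rate_NH₃ = √(M_NH₃/M_HCl) = √(17.03/36.46) = 0.6834.
With d_HCl + d_NH₃ = 1170 mm, d_NH₃ = 1170/(1 + 0.6834) = 695.0 mm.
d_HCl = 1170 − 695.0 = 475 mm.

475 mm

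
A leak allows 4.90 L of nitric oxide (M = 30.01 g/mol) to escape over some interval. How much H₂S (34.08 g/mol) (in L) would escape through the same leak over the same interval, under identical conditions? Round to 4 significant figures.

From Graham's law, rate_H₂S/rate_NO = √(M_NO/M_H₂S) = √(30.01/34.08) = √0.8806 = 0.9384.
So the volume for H₂S is 4.90 × 0.9384 = 4.598 L.

4.598 L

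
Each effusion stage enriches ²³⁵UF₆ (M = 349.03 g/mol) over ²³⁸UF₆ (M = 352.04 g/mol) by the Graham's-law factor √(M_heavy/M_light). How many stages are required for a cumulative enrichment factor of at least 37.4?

844

With α = √(352.04/349.03) per stage, ln α = ½ ln(1.00862) = 0.004293.
Need α^N ≥ 37.4 ⇒ N ≥ ln(37.4) / ln α = 3.622 / 0.004293 = 843.53.
So at least 844 stages are needed.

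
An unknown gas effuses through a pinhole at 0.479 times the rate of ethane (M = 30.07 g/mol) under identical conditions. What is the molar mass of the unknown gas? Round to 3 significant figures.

From Graham's law, rate_X/rate_C₂H₆ = √(M_C₂H₆/M_X).
0.479 = √(30.07/M_X)
M_X = 30.07 / 0.479² = 30.07 / 0.2294 = 131 g/mol

131 g/mol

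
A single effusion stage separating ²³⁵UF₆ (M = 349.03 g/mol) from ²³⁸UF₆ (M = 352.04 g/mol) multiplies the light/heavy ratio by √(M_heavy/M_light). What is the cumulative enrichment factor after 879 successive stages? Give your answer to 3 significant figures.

After 879 stages the ratio has grown by (√(352.04/349.03))^879 = (352.04/349.03)^(879/2).
= 1.00862^(879/2) = 43.6.

43.6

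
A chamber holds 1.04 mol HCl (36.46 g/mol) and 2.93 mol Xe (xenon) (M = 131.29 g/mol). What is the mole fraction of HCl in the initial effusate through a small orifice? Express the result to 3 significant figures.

0.402

Rate_i ∝ x_i/√M_i (Graham's law weighted by mole fraction), so the effusate composition follows n_i/√M_i.
x_HCl(eff) = (n_HCl/√M_HCl) / (n_HCl/√M_HCl + n_Xe/√M_Xe)
= (1.04/√36.46) / (1.04/√36.46 + 2.93/√131.29) = 0.1722/(0.1722 + 0.2557) = 0.402.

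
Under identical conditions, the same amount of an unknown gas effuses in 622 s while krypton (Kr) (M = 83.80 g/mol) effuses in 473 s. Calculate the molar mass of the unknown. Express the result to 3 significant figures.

145 g/mol

By Graham's law, t_X/t_Kr = √(M_X/M_Kr).
622/473 = 1.315 = √(M_X/83.80)
M_X = 83.80 × 1.315² = 83.80 × 1.729 = 145 g/mol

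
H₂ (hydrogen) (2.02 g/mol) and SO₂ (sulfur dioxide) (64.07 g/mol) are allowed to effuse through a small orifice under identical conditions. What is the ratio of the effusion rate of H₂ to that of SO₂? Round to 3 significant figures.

Since effusion rate ∝ 1/√M, rate_H₂/rate_SO₂ = √(M_SO₂/M_H₂) = √(64.07/2.02) = √31.72 = 5.63.

5.63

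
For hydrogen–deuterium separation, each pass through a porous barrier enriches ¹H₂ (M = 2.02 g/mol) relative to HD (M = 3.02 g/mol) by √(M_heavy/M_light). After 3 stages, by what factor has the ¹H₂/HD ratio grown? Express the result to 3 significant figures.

Overall factor = α^3 with α = √(3.02/2.02), i.e. (3.02/2.02)^(3/2).
= 1.49505^(3/2) = 1.83.

1.83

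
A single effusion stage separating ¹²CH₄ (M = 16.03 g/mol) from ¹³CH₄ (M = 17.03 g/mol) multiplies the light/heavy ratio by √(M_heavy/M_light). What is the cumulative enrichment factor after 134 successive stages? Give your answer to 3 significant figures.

Each stage multiplies the ratio by α = √(17.03/16.03), so after 134 stages the overall factor is α^134 = (17.03/16.03)^(134/2).
= 1.06238^67 = 57.7.

57.7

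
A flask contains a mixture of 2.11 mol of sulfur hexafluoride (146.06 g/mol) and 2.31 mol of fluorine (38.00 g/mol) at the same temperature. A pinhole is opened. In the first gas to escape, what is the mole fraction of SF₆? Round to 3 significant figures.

0.318

Each component's effusion rate ∝ (its partial pressure)·(1/√M) ∝ n_i/√M_i.
x_SF₆(eff) = (n_SF₆/√M_SF₆) / (n_SF₆/√M_SF₆ + n_F₂/√M_F₂)
= (2.11/√146.06) / (2.11/√146.06 + 2.31/√38.00) = 0.1746/(0.1746 + 0.3747) = 0.318.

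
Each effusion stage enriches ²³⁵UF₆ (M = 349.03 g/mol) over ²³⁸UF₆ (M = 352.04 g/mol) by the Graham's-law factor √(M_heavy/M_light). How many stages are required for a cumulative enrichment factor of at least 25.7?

757

Per stage α = (352.04/349.03)^(1/2) = 1.00862^0.5, giving ln α = 0.004293.
Need α^N ≥ 25.7 ⇒ N ≥ ln(25.7) / ln α = 3.246 / 0.004293 = 756.15.
Rounding up, N = 757 stages.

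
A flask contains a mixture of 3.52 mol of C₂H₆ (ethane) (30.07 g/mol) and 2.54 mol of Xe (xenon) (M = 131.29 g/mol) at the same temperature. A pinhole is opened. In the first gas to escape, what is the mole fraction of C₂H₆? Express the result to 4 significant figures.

0.7433

The effusion rate of species i is ∝ p_i/√M_i ∝ n_i/√M_i.
Mole fraction of C₂H₆ in the effusate = (n_C₂H₆/√M_C₂H₆) / (n_C₂H₆/√M_C₂H₆ + n_Xe/√M_Xe)
= (3.52/√30.07) / (3.52/√30.07 + 2.54/√131.29) = 0.6419/(0.6419 + 0.2217) = 0.7433.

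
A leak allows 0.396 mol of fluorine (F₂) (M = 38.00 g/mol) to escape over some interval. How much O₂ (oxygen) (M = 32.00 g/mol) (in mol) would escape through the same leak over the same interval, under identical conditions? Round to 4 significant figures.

Graham's law gives rate_O₂/rate_F₂ = √(M_F₂/M_O₂) = √(38.00/32.00) = √1.188 = 1.090.
So the amount for O₂ is 0.396 × 1.090 = 0.4315 mol.

0.4315 mol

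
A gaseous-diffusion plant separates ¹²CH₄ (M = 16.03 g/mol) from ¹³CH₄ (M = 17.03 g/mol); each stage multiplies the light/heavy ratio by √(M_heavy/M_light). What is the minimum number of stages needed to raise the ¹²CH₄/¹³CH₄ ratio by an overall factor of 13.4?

Per stage α = (17.03/16.03)^(1/2) = 1.06238^0.5, giving ln α = 0.03026.
Need α^N ≥ 13.4 ⇒ N ≥ ln(13.4) / ln α = 2.595 / 0.03026 = 85.77.
Minimum whole number of stages: N = 86.

86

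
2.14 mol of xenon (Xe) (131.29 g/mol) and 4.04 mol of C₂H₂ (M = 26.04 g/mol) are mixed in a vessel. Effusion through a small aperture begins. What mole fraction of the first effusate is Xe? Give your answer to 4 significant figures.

0.1909

Each component's effusion rate ∝ (its partial pressure)·(1/√M) ∝ n_i/√M_i.
Mole fraction of Xe in the effusate = (n_Xe/√M_Xe) / (n_Xe/√M_Xe + n_C₂H₂/√M_C₂H₂)
= (2.14/√131.29) / (2.14/√131.29 + 4.04/√26.04) = 0.1868/(0.1868 + 0.7917) = 0.1909.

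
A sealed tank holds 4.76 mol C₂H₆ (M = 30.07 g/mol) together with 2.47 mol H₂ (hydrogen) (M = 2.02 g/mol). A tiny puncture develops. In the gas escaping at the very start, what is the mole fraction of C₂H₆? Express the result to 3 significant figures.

Rate_i ∝ x_i/√M_i (Graham's law weighted by mole fraction), so the effusate composition follows n_i/√M_i.
So x_C₂H₆ in the escaping gas = (n_C₂H₆/√M_C₂H₆) / Σ(n_i/√M_i)
= (4.76/√30.07) / (4.76/√30.07 + 2.47/√2.02) = 0.8680/(0.8680 + 1.738) = 0.333.

0.333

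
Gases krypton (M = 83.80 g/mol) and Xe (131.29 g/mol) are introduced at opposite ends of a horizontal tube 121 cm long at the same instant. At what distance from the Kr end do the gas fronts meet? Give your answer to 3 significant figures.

67.3 cm

The fronts meet when d_Kr + d_Xe = L with d_Kr/d_Xe = √(M_Xe/M_Kr) (Graham's law). Here √(M_Xe/M_Kr) = √(131.29/83.80) = 1.252.
With d_Kr + d_Xe = 121 cm, d_Xe = 121/(1 + 1.252) = 53.74 cm.
d_Kr = 121 − 53.74 = 67.3 cm.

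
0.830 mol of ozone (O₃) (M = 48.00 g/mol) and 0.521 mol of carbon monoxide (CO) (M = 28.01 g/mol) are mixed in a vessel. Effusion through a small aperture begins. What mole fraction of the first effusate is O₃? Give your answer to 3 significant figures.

The effusion rate of species i is ∝ p_i/√M_i ∝ n_i/√M_i.
x_O₃(eff) = (n_O₃/√M_O₃) / (n_O₃/√M_O₃ + n_CO/√M_CO)
= (0.830/√48.00) / (0.830/√48.00 + 0.521/√28.01) = 0.1198/(0.1198 + 0.09844) = 0.549.

0.549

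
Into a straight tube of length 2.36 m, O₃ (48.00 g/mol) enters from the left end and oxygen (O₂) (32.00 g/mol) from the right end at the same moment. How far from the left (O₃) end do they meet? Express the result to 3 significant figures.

1.06 m

Distances travelled in equal time are proportional to diffusion rates, so d_O₃/d_O₂ = √(M_O₂/M_O₃) = √(32.00/48.00) = 0.8165.
With d_O₃ + d_O₂ = 2.36 m, d_O₂ = 2.36/(1 + 0.8165) = 1.299 m.
d_O₃ = 2.36 − 1.299 = 1.06 m.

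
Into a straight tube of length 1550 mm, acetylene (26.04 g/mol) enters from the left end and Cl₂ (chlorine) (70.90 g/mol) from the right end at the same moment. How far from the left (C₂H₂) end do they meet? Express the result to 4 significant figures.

Graham's law gives d_C₂H₂/d_Cl₂ = rate_C₂H₂/rate_Cl₂ = √(M_Cl₂/M_C₂H₂) = √(70.90/26.04) = 1.650.
With d_C₂H₂ + d_Cl₂ = 1550 mm, d_Cl₂ = 1550/(1 + 1.650) = 584.9 mm.
d_C₂H₂ = 1550 − 584.9 = 965.1 mm.

965.1 mm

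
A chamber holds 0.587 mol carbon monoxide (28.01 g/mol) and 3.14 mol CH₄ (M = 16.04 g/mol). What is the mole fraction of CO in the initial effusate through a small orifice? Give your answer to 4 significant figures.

0.1239

Rate_i ∝ x_i/√M_i (Graham's law weighted by mole fraction), so the effusate composition follows n_i/√M_i.
x_CO(eff) = (n_CO/√M_CO) / (n_CO/√M_CO + n_CH₄/√M_CH₄)
= (0.587/√28.01) / (0.587/√28.01 + 3.14/√16.04) = 0.1109/(0.1109 + 0.7840) = 0.1239.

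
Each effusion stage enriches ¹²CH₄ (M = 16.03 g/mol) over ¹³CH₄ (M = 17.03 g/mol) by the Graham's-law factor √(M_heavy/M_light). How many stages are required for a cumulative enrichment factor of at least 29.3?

Per stage α = (17.03/16.03)^(1/2) = 1.06238^0.5, giving ln α = 0.03026.
Need α^N ≥ 29.3 ⇒ N ≥ ln(29.3) / ln α = 3.378 / 0.03026 = 111.63.
Minimum whole number of stages: N = 112.

112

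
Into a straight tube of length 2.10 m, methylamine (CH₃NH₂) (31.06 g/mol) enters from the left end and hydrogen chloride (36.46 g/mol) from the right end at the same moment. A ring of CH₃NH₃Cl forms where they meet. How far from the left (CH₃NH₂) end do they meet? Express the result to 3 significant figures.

1.09 m

In equal time, each gas travels a distance ∝ its rate ∝ 1/√M, so d_CH₃NH₂/d_HCl = √(M_HCl/M_CH₃NH₂) = √(36.46/31.06) = 1.083.
With d_CH₃NH₂ + d_HCl = 2.10 m, d_HCl = 2.10/(1 + 1.083) = 1.008 m.
d_CH₃NH₂ = 2.10 − 1.008 = 1.09 m.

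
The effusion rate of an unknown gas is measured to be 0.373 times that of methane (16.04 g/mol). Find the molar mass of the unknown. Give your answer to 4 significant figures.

115.3 g/mol

By Graham's law, rate_X/rate_CH₄ = √(M_CH₄/M_X).
0.373 = √(16.04/M_X)
M_X = 16.04 / 0.373² = 16.04 / 0.1391 = 115.3 g/mol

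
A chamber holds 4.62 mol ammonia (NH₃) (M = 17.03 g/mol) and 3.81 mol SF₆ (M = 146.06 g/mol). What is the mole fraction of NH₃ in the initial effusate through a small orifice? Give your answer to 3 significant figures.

Rate_i ∝ x_i/√M_i (Graham's law weighted by mole fraction), so the effusate composition follows n_i/√M_i.
So x_NH₃ in the escaping gas = (n_NH₃/√M_NH₃) / Σ(n_i/√M_i)
= (4.62/√17.03) / (4.62/√17.03 + 3.81/√146.06) = 1.120/(1.120 + 0.3153) = 0.780.

0.780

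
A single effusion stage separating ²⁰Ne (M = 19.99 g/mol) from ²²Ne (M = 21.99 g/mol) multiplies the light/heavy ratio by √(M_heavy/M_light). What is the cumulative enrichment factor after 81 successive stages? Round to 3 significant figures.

47.6

Overall factor = α^81 with α = √(21.99/19.99), i.e. (21.99/19.99)^(81/2).
= 1.10005^(81/2) = 47.6.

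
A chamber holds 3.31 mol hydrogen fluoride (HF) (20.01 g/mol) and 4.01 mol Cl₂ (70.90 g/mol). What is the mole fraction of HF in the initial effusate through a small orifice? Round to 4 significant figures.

The effusion rate of species i is ∝ p_i/√M_i ∝ n_i/√M_i.
So x_HF in the escaping gas = (n_HF/√M_HF) / Σ(n_i/√M_i)
= (3.31/√20.01) / (3.31/√20.01 + 4.01/√70.90) = 0.7400/(0.7400 + 0.4762) = 0.6084.

0.6084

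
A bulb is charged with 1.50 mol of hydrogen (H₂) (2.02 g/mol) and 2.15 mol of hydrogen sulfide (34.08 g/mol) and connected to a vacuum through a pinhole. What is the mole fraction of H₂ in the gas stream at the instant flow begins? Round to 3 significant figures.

The effusion rate of species i is ∝ p_i/√M_i ∝ n_i/√M_i.
Mole fraction of H₂ in the effusate = (n_H₂/√M_H₂) / (n_H₂/√M_H₂ + n_H₂S/√M_H₂S)
= (1.50/√2.02) / (1.50/√2.02 + 2.15/√34.08) = 1.055/(1.055 + 0.3683) = 0.741.

0.741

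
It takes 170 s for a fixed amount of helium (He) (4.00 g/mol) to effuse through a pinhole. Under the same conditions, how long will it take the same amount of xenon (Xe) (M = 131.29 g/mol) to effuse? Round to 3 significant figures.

974 s

Graham's law gives t_Xe/t_He = √(M_Xe/M_He) = √(131.29/4.00) = √32.82 = 5.729.
So the time for Xe is 170 × 5.729 = 974 s.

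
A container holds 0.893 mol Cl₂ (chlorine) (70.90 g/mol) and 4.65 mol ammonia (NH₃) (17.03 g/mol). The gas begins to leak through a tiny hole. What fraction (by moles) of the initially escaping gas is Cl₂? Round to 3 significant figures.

0.0860

The effusion rate of species i is ∝ p_i/√M_i ∝ n_i/√M_i.
So x_Cl₂ in the escaping gas = (n_Cl₂/√M_Cl₂) / Σ(n_i/√M_i)
= (0.893/√70.90) / (0.893/√70.90 + 4.65/√17.03) = 0.1061/(0.1061 + 1.127) = 0.0860.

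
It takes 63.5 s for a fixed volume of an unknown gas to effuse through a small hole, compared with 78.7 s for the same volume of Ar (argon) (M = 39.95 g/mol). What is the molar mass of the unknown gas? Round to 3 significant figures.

26.0 g/mol

Using Graham's law: t_X/t_Ar = √(M_X/M_Ar).
63.5/78.7 = 0.8069 = √(M_X/39.95)
M_X = 39.95 × 0.8069² = 39.95 × 0.6510 = 26.0 g/mol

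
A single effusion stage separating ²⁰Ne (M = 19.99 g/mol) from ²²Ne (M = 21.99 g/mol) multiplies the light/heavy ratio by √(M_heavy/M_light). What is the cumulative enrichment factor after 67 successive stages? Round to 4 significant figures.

24.40

Each stage multiplies the ratio by α = √(21.99/19.99), so after 67 stages the overall factor is α^67 = (21.99/19.99)^(67/2).
= 1.10005^(67/2) = 24.40.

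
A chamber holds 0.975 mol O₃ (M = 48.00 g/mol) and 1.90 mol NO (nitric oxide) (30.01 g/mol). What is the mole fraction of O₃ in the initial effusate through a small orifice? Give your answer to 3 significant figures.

Effusion rate of each component ∝ n_i/√M_i (partial pressure × 1/√M).
Mole fraction of O₃ in the effusate = (n_O₃/√M_O₃) / (n_O₃/√M_O₃ + n_NO/√M_NO)
= (0.975/√48.00) / (0.975/√48.00 + 1.90/√30.01) = 0.1407/(0.1407 + 0.3468) = 0.289.

0.289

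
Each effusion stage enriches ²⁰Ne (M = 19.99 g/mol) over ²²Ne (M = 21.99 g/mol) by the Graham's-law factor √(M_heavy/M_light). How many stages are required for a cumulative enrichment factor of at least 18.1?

61

With α = √(21.99/19.99) per stage, ln α = ½ ln(1.10005) = 0.04768.
Need α^N ≥ 18.1 ⇒ N ≥ ln(18.1) / ln α = 2.896 / 0.04768 = 60.74.
So at least 61 stages are needed.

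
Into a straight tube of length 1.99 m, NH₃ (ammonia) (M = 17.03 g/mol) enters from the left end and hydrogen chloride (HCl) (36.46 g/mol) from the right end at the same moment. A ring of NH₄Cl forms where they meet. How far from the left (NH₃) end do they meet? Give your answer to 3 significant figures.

In equal time, each gas travels a distance ∝ its rate ∝ 1/√M, so d_NH₃/d_HCl = √(M_HCl/M_NH₃) = √(36.46/17.03) = 1.463.
With d_NH₃ + d_HCl = 1.99 m, d_HCl = 1.99/(1 + 1.463) = 0.8079 m.
d_NH₃ = 1.99 − 0.8079 = 1.18 m.

1.18 m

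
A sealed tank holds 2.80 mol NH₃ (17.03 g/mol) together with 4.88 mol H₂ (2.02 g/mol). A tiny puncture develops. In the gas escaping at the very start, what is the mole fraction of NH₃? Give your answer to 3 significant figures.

0.165

Rate_i ∝ x_i/√M_i (Graham's law weighted by mole fraction), so the effusate composition follows n_i/√M_i.
So x_NH₃ in the escaping gas = (n_NH₃/√M_NH₃) / Σ(n_i/√M_i)
= (2.80/√17.03) / (2.80/√17.03 + 4.88/√2.02) = 0.6785/(0.6785 + 3.434) = 0.165.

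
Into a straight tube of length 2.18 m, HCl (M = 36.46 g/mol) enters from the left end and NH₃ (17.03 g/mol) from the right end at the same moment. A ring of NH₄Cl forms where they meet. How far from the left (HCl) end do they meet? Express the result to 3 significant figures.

Graham's law gives d_HCl/d_NH₃ = rate_HCl/rate_NH₃ = √(M_NH₃/M_HCl) = √(17.03/36.46) = 0.6834.
With d_HCl + d_NH₃ = 2.18 m, d_NH₃ = 2.18/(1 + 0.6834) = 1.295 m.
d_HCl = 2.18 − 1.295 = 0.885 m.

0.885 m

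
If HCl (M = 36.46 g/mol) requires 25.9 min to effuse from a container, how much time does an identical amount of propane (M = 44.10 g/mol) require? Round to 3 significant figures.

28.5 min

From Graham's law, t_C₃H₈/t_HCl = √(M_C₃H₈/M_HCl) = √(44.10/36.46) = √1.210 = 1.100.
So the time for C₃H₈ is 25.9 × 1.100 = 28.5 min.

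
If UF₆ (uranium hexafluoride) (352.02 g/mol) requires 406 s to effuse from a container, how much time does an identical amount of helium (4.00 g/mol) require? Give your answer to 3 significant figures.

43.3 s

By Graham's law, t_He/t_UF₆ = √(M_He/M_UF₆) = √(4.00/352.02) = √0.01136 = 0.1066.
So the time for He is 406 × 0.1066 = 43.3 s.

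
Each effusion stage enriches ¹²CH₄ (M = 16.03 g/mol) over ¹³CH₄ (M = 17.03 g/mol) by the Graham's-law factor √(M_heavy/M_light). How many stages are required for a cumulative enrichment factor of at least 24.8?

With α = √(17.03/16.03) per stage, ln α = ½ ln(1.06238) = 0.03026.
Need α^N ≥ 24.8 ⇒ N ≥ ln(24.8) / ln α = 3.211 / 0.03026 = 106.12.
So at least 107 stages are needed.

107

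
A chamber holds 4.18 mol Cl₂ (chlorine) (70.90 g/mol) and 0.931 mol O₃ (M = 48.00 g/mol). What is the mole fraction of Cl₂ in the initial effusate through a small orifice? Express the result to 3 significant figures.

Effusion rate of each component ∝ n_i/√M_i (partial pressure × 1/√M).
So x_Cl₂ in the escaping gas = (n_Cl₂/√M_Cl₂) / Σ(n_i/√M_i)
= (4.18/√70.90) / (4.18/√70.90 + 0.931/√48.00) = 0.4964/(0.4964 + 0.1344) = 0.787.

0.787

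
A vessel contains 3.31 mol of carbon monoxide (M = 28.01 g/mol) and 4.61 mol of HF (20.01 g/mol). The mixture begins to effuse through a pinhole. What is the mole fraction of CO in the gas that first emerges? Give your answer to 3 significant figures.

The effusion rate of species i is ∝ p_i/√M_i ∝ n_i/√M_i.
x_CO(eff) = (n_CO/√M_CO) / (n_CO/√M_CO + n_HF/√M_HF)
= (3.31/√28.01) / (3.31/√28.01 + 4.61/√20.01) = 0.6254/(0.6254 + 1.031) = 0.378.

0.378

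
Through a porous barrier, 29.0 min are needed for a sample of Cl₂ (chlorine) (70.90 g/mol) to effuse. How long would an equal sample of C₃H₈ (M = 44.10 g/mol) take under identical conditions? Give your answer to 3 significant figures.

22.9 min

Using Graham's law: t_C₃H₈/t_Cl₂ = √(M_C₃H₈/M_Cl₂) = √(44.10/70.90) = √0.6220 = 0.7887.
So the time for C₃H₈ is 29.0 × 0.7887 = 22.9 min.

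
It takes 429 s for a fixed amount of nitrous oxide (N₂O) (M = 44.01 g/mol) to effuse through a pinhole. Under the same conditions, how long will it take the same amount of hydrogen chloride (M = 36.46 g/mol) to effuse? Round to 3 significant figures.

390 s

Using Graham's law: t_HCl/t_N₂O = √(M_HCl/M_N₂O) = √(36.46/44.01) = √0.8284 = 0.9102.
So the time for HCl is 429 × 0.9102 = 390 s.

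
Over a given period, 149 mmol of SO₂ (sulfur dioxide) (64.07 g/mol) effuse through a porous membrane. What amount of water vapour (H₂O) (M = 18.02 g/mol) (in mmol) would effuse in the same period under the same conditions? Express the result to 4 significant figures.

By Graham's law, rate_H₂O/rate_SO₂ = √(M_SO₂/M_H₂O) = √(64.07/18.02) = √3.555 = 1.886.
So the amount for H₂O is 149 × 1.886 = 281.0 mmol.

281.0 mmol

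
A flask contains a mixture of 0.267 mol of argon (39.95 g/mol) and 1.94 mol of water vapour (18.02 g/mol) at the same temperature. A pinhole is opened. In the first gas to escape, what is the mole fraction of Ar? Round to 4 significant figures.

0.08461

The effusion rate of species i is ∝ p_i/√M_i ∝ n_i/√M_i.
Mole fraction of Ar in the effusate = (n_Ar/√M_Ar) / (n_Ar/√M_Ar + n_H₂O/√M_H₂O)
= (0.267/√39.95) / (0.267/√39.95 + 1.94/√18.02) = 0.04224/(0.04224 + 0.4570) = 0.08461.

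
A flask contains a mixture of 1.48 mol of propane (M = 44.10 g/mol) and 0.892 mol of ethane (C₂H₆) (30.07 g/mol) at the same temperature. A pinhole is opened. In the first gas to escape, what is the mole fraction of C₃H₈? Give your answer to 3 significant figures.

The effusion rate of species i is ∝ p_i/√M_i ∝ n_i/√M_i.
Mole fraction of C₃H₈ in the effusate = (n_C₃H₈/√M_C₃H₈) / (n_C₃H₈/√M_C₃H₈ + n_C₂H₆/√M_C₂H₆)
= (1.48/√44.10) / (1.48/√44.10 + 0.892/√30.07) = 0.2229/(0.2229 + 0.1627) = 0.578.

0.578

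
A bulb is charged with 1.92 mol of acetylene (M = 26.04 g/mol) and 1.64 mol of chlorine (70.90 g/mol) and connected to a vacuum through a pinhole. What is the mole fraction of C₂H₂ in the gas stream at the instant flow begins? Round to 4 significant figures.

Each component's effusion rate ∝ (its partial pressure)·(1/√M) ∝ n_i/√M_i.
x_C₂H₂(eff) = (n_C₂H₂/√M_C₂H₂) / (n_C₂H₂/√M_C₂H₂ + n_Cl₂/√M_Cl₂)
= (1.92/√26.04) / (1.92/√26.04 + 1.64/√70.90) = 0.3763/(0.3763 + 0.1948) = 0.6589.

0.6589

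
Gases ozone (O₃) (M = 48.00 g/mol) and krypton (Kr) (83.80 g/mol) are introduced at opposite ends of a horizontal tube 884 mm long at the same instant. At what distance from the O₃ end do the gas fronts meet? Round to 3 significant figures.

Graham's law gives d_O₃/d_Kr = rate_O₃/rate_Kr = √(M_Kr/M_O₃) = √(83.80/48.00) = 1.321.
With d_O₃ + d_Kr = 884 mm, d_Kr = 884/(1 + 1.321) = 380.8 mm.
d_O₃ = 884 − 380.8 = 503 mm.

503 mm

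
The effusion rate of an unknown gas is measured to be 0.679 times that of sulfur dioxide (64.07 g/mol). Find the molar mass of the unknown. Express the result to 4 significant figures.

139.0 g/mol

Using Graham's law: rate_X/rate_SO₂ = √(M_SO₂/M_X).
0.679 = √(64.07/M_X)
M_X = 64.07 / 0.679² = 64.07 / 0.4610 = 139.0 g/mol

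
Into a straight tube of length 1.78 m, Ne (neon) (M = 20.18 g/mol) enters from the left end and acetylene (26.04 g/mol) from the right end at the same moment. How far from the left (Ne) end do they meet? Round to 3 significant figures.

0.947 m

Graham's law gives d_Ne/d_C₂H₂ = rate_Ne/rate_C₂H₂ = √(M_C₂H₂/M_Ne) = √(26.04/20.18) = 1.136.
With d_Ne + d_C₂H₂ = 1.78 m, d_C₂H₂ = 1.78/(1 + 1.136) = 0.8334 m.
d_Ne = 1.78 − 0.8334 = 0.947 m.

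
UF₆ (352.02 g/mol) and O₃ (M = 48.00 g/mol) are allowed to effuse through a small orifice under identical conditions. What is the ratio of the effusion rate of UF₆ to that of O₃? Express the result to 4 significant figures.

Graham's law gives rate_UF₆/rate_O₃ = √(M_O₃/M_UF₆) = √(48.00/352.02) = √0.1364 = 0.3693.

0.3693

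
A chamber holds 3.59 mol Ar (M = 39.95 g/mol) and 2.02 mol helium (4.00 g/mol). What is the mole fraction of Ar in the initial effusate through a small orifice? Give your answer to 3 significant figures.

The effusion rate of species i is ∝ p_i/√M_i ∝ n_i/√M_i.
x_Ar(eff) = (n_Ar/√M_Ar) / (n_Ar/√M_Ar + n_He/√M_He)
= (3.59/√39.95) / (3.59/√39.95 + 2.02/√4.00) = 0.5680/(0.5680 + 1.010) = 0.360.

0.360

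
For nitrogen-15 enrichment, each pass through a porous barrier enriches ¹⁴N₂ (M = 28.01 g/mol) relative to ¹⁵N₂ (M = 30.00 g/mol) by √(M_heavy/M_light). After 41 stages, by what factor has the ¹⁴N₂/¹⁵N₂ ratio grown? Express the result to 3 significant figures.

4.08

Each stage multiplies the ratio by α = √(30.00/28.01), so after 41 stages the overall factor is α^41 = (30.00/28.01)^(41/2).
= 1.07105^(41/2) = 4.08.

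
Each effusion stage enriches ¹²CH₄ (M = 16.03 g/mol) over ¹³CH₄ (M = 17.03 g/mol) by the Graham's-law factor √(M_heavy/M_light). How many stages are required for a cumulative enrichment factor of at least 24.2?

106

Single-stage factor α = √(17.03/16.03), so ln α = ½ ln(1.06238) = 0.03026.
Need α^N ≥ 24.2 ⇒ N ≥ ln(24.2) / ln α = 3.186 / 0.03026 = 105.31.
Rounding up, N = 106 stages.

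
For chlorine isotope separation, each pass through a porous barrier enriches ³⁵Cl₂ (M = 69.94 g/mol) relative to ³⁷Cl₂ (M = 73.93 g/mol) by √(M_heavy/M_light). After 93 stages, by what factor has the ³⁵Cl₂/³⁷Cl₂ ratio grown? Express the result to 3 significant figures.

13.2

Overall factor = α^93 with α = √(73.93/69.94), i.e. (73.93/69.94)^(93/2).
= 1.05705^(93/2) = 13.2.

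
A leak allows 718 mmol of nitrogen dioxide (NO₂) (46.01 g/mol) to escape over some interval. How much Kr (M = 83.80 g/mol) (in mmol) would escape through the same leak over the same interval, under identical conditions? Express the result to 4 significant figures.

532.0 mmol

Since effusion rate ∝ 1/√M, rate_Kr/rate_NO₂ = √(M_NO₂/M_Kr) = √(46.01/83.80) = √0.5490 = 0.7410.
So the amount for Kr is 718 × 0.7410 = 532.0 mmol.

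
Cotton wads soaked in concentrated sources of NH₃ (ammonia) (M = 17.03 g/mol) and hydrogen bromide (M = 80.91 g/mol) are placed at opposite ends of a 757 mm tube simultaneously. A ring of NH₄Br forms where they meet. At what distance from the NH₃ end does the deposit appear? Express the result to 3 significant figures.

519 mm

Distances travelled in equal time are proportional to diffusion rates, so d_NH₃/d_HBr = √(M_HBr/M_NH₃) = √(80.91/17.03) = 2.180.
With d_NH₃ + d_HBr = 757 mm, d_HBr = 757/(1 + 2.180) = 238.1 mm.
d_NH₃ = 757 − 238.1 = 519 mm.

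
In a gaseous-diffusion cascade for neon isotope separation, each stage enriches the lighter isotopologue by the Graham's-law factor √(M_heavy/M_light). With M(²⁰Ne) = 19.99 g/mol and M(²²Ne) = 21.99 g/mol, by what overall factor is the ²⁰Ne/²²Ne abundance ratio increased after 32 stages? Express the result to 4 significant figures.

Overall factor = α^32 with α = √(21.99/19.99), i.e. (21.99/19.99)^(32/2).
= 1.10005^16 = 4.598.

4.598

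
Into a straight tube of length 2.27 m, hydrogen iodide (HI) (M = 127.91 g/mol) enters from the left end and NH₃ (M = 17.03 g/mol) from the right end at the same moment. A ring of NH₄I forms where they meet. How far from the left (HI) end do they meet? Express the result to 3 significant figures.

0.607 m

Graham's law gives d_HI/d_NH₃ = rate_HI/rate_NH₃ = √(M_NH₃/M_HI) = √(17.03/127.91) = 0.3649.
With d_HI + d_NH₃ = 2.27 m, d_NH₃ = 2.27/(1 + 0.3649) = 1.663 m.
d_HI = 2.27 − 1.663 = 0.607 m.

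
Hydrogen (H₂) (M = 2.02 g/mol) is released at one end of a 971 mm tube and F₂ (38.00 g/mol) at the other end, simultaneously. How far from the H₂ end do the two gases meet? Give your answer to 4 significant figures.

789.1 mm

Distances travelled in equal time are proportional to diffusion rates, so d_H₂/d_F₂ = √(M_F₂/M_H₂) = √(38.00/2.02) = 4.337.
With d_H₂ + d_F₂ = 971 mm, d_F₂ = 971/(1 + 4.337) = 181.9 mm.
d_H₂ = 971 − 181.9 = 789.1 mm.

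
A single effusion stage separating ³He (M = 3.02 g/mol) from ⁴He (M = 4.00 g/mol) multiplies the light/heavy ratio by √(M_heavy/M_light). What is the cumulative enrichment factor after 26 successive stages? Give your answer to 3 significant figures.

38.6

Each stage multiplies the ratio by α = √(4.00/3.02), so after 26 stages the overall factor is α^26 = (4.00/3.02)^(26/2).
= 1.32450^13 = 38.6.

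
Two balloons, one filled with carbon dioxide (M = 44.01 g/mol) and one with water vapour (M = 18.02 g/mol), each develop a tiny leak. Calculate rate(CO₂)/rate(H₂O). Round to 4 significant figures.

0.6399

By Graham's law, rate_CO₂/rate_H₂O = √(M_H₂O/M_CO₂) = √(18.02/44.01) = √0.4095 = 0.6399.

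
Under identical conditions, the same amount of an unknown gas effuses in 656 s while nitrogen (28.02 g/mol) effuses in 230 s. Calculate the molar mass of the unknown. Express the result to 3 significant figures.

Using Graham's law: t_X/t_N₂ = √(M_X/M_N₂).
656/230 = 2.852 = √(M_X/28.02)
M_X = 28.02 × 2.852² = 28.02 × 8.135 = 228 g/mol

228 g/mol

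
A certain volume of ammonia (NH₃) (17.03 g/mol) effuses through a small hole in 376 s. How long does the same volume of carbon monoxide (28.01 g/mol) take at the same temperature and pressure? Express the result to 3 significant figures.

482 s

By Graham's law, t_CO/t_NH₃ = √(M_CO/M_NH₃) = √(28.01/17.03) = √1.645 = 1.282.
So the time for CO is 376 × 1.282 = 482 s.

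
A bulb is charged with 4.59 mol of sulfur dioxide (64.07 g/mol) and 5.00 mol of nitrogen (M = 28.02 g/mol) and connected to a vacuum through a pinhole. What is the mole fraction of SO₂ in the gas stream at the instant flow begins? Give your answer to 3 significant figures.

0.378

Rate_i ∝ x_i/√M_i (Graham's law weighted by mole fraction), so the effusate composition follows n_i/√M_i.
x_SO₂(eff) = (n_SO₂/√M_SO₂) / (n_SO₂/√M_SO₂ + n_N₂/√M_N₂)
= (4.59/√64.07) / (4.59/√64.07 + 5.00/√28.02) = 0.5734/(0.5734 + 0.9446) = 0.378.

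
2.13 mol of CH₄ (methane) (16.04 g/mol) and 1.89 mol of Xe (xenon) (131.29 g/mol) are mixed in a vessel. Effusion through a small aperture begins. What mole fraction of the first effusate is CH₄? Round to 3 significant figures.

0.763

The effusion rate of species i is ∝ p_i/√M_i ∝ n_i/√M_i.
Mole fraction of CH₄ in the effusate = (n_CH₄/√M_CH₄) / (n_CH₄/√M_CH₄ + n_Xe/√M_Xe)
= (2.13/√16.04) / (2.13/√16.04 + 1.89/√131.29) = 0.5318/(0.5318 + 0.1649) = 0.763.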